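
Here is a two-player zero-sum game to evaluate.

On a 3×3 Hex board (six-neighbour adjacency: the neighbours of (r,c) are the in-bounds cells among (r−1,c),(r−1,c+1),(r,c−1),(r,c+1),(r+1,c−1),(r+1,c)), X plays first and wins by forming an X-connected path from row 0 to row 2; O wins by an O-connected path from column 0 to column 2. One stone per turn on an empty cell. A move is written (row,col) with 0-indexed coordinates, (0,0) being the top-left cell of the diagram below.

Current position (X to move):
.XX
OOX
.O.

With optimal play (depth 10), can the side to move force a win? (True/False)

p1 X@[.XX/OOX/.O.]: (0,0)[XXX/OOX/.O.]-1 (2,0)[.XX/OOX/XO.]-1 (2,2)[.XX/OOX/.OX]+1*
p2 O@[.XX/OOX/.OX] terminal -1; root [.XX/OOX/.O.] d10

X winning at [.XX/OOX/.O.]: True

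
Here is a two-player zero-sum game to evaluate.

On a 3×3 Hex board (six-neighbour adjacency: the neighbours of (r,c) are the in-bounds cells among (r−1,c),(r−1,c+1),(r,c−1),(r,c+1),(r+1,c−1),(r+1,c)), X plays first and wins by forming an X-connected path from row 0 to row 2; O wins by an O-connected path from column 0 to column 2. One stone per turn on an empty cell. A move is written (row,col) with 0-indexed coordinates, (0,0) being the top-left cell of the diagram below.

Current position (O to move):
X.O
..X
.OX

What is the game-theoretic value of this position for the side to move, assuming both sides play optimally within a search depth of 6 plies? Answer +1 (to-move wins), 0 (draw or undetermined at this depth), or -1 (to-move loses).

ply 1, O at X.O/..X/.OX | (0,1)=-1→XOO/..X/.OX; (1,0)=+1→X.O/O.X/.OX*; (1,1)=+1→X.O/.OX/.OX; (2,0)=-1→X.O/..X/OOX
ply 2, X at X.O/O.X/.OX | (0,1)=-1→XXO/O.X/.OX*; (1,1)=-1→X.O/OXX/.OX; (2,0)=-1→X.O/O.X/XOX
ply 3, O at XXO/O.X/.OX | (1,1)=+1→XXO/OOX/.OX*; (2,0)=-1→XXO/O.X/OOX
ply 4: XXO/OOX/.OX is terminal -1 (X); from X.O/..X/.OX depth 6

value(X.O/..X/.OX, O) = +1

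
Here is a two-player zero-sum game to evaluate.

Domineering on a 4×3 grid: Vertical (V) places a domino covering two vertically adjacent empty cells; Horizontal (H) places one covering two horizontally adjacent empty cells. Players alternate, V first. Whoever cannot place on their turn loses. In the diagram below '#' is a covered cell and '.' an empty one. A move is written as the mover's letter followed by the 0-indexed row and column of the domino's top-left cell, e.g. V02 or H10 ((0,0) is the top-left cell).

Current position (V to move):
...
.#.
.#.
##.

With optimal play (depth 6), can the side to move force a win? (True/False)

V winning at [.../.#./.#./##.]: True

p1 V@[.../.#./.#./##.]: V00[#../##./.#./##.]+1* V02[..#/.##/.#./##.]+1 V10[.../##./##./##.]+1 V12[.../.##/.##/##.]+1 V22[.../.#./.##/###]+1
p2 H@[#../##./.#./##.]: H01[###/##./.#./##.]-1*
p3 V@[###/##./.#./##.]: V12[###/###/.##/##.]+1* V22[###/##./.##/###]+1
p4 H@[###/###/.##/##.] terminal -1; root [.../.#./.#./##.] d6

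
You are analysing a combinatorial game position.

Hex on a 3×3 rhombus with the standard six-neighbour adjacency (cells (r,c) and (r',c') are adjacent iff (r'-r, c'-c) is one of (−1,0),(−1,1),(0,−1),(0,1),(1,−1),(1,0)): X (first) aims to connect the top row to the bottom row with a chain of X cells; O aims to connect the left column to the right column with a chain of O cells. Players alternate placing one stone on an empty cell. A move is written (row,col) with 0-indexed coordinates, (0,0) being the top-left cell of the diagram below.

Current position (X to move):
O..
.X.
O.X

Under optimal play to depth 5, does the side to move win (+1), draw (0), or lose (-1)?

value(O../.X./O.X, X) = +1

[O../.X./O.X] X move#1: (0,1):+1/OX./.X./O.X*, (0,2):+1/O.X/.X./O.X, (1,0):+1/O../XX./O.X, (1,2):+1/O../.XX/O.X, (2,1):+1/O../.X./OXX
[OX./.X./O.X] O move#2: (0,2):-1/OXO/.X./O.X*, (1,0):-1/OX./OX./O.X, (1,2):-1/OX./.XO/O.X, (2,1):-1/OX./.X./OOX
[OXO/.X./O.X] X move#3: (1,0):+1/OXO/XX./O.X*, (1,2):+1/OXO/.XX/O.X, (2,1):+1/OXO/.X./OXX
[OXO/XX./O.X] O move#4: (1,2):-1/OXO/XXO/O.X*, (2,1):-1/OXO/XX./OOX
[OXO/XXO/O.X] X move#5: (2,1):+1/OXO/XXO/OXX*
[OXO/XXO/OXX] end (terminal -1, O#6); searched O../.X./O.X to 5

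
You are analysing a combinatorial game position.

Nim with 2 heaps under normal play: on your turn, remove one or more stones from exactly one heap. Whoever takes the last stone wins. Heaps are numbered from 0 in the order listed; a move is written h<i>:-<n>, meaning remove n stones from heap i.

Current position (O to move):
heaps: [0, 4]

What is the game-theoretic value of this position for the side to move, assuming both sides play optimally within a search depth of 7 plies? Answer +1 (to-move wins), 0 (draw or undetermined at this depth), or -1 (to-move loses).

[(0,4)] O move#1: h1:-1:-1/(0,3), h1:-2:-1/(0,2), h1:-3:-1/(0,1), h1:-4:+1/(0,0)*
[(0,0)] end (terminal -1, X#2); searched (0,4) to 7

value((0,4), O) = +1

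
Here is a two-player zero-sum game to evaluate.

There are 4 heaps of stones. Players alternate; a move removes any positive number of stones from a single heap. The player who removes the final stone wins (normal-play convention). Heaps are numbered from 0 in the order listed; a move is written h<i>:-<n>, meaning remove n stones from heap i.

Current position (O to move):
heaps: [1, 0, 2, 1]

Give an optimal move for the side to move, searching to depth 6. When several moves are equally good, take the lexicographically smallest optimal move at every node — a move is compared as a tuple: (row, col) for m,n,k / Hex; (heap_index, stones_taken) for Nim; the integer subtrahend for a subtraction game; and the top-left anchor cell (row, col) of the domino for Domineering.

O's best at [(1,0,2,1)]: h2:-2

ply 1, O at (1,0,2,1) | h0:-1=-1→(0,0,2,1); h2:-1=-1→(1,0,1,1); h2:-2=+1→(1,0,0,1)*; h3:-1=-1→(1,0,2,0)
ply 2, X at (1,0,0,1) | h0:-1=-1→(0,0,0,1)*; h3:-1=-1→(1,0,0,0)
ply 3, O at (0,0,0,1) | h3:-1=+1→(0,0,0,0)*
ply 4: (0,0,0,0) is terminal -1 (X); from (1,0,2,1) depth 6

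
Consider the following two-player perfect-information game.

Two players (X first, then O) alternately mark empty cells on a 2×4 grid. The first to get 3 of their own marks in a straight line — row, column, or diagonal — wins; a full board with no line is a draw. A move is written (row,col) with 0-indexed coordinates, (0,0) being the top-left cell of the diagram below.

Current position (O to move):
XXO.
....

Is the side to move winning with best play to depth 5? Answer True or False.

ply 1, O at XXO./.... | (0,3)=+0→XXOO/....*; (1,0)=+0→XXO./O...; (1,1)=+0→XXO./.O..; (1,2)=+0→XXO./..O.; (1,3)=+0→XXO./...O
ply 2, X at XXOO/.... | (1,0)=+0→XXOO/X...*; (1,1)=+0→XXOO/.X..; (1,2)=+0→XXOO/..X.; (1,3)=+0→XXOO/...X
ply 3, O at XXOO/X... | (1,1)=+0→XXOO/XO..*; (1,2)=+0→XXOO/X.O.; (1,3)=+0→XXOO/X..O
ply 4, X at XXOO/XO.. | (1,2)=+0→XXOO/XOX.*; (1,3)=+0→XXOO/XO.X
ply 5, O at XXOO/XOX. | (1,3)=+0→XXOO/XOXO*
ply 6: XXOO/XOXO is terminal +0 (X); from XXO./.... depth 5

O winning at [XXO./....]: False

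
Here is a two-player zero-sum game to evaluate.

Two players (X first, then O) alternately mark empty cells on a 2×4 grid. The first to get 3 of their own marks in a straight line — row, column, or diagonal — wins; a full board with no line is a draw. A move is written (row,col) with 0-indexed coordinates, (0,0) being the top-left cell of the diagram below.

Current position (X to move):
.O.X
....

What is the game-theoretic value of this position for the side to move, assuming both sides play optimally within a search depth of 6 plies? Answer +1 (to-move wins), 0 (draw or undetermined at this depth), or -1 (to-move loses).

value(.O.X/...., X) = 0

p1 X@[.O.X/....]: (0,0)[XO.X/....]+0* (0,2)[.OXX/....]+0 (1,0)[.O.X/X...]+0 (1,1)[.O.X/.X..]+0 (1,2)[.O.X/..X.]+0 (1,3)[.O.X/...X]+0
p2 O@[XO.X/....]: (0,2)[XOOX/....]+0* (1,0)[XO.X/O...]+0 (1,1)[XO.X/.O..]+0 (1,2)[XO.X/..O.]+0 (1,3)[XO.X/...O]+0
p3 X@[XOOX/....]: (1,0)[XOOX/X...]+0* (1,1)[XOOX/.X..]+0 (1,2)[XOOX/..X.]+0 (1,3)[XOOX/...X]+0
p4 O@[XOOX/X...]: (1,1)[XOOX/XO..]+0* (1,2)[XOOX/X.O.]+0 (1,3)[XOOX/X..O]+0
p5 X@[XOOX/XO..]: (1,2)[XOOX/XOX.]+0* (1,3)[XOOX/XO.X]+0
p6 O@[XOOX/XOX.]: (1,3)[XOOX/XOXO]+0*
p7 X@[XOOX/XOXO] terminal +0; root [.O.X/....] d6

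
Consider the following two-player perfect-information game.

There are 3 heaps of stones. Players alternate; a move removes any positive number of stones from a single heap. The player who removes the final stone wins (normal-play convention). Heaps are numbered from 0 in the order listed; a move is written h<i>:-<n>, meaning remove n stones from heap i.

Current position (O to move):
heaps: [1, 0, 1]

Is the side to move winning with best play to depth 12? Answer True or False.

O winning at [(1,0,1)]: False

ply 1, O at (1,0,1) | h0:-1=-1→(0,0,1)*; h2:-1=-1→(1,0,0)
ply 2, X at (0,0,1) | h2:-1=+1→(0,0,0)*
ply 3: (0,0,0) is terminal -1 (O); from (1,0,1) depth 12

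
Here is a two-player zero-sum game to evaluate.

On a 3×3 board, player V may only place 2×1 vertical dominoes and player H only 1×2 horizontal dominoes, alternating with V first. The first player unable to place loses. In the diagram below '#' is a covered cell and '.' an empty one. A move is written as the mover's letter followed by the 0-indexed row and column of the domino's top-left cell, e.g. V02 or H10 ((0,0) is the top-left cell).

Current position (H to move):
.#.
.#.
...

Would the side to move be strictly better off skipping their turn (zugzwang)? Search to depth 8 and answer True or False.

zugzwang(.#./.#./..., H) = False

p1 H@[.#./.#./...]: H20[.#./.#./##.]-1* H21[.#./.#./.##]-1
p2 V@[.#./.#./##.]: V00[##./##./##.]+1* V02[.##/.##/##.]+1 V12[.#./.##/###]+1
p3 H@[##./##./##.] terminal -1; root [.#./.#./...] d8
suppose H passes — search the same position with V to move:
pass> p1 V@[.#./.#./...]: V00[##./##./...]+1* V02[.##/.##/...]+1 V10[.#./##./#..]+1 V12[.#./.##/..#]+1
pass> p2 H@[##./##./...]: H20[##./##./##.]-1* H21[##./##./.##]-1
pass> p3 V@[##./##./##.]: V02[###/###/##.]+1* V12[##./###/###]+1
pass> p4 H@[###/###/##.] terminal -1; root [.#./.#./...] d8
for H: play -1, pass -1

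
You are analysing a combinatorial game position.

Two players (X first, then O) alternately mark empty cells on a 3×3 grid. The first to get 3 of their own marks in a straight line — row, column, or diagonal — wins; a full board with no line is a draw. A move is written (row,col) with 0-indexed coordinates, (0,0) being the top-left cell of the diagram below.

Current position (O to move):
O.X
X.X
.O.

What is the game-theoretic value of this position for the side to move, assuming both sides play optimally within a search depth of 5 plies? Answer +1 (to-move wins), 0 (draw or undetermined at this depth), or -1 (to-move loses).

value(O.X/X.X/.O., O) = -1

ply 1, O at O.X/X.X/.O. | (0,1)=-1→OOX/X.X/.O.*; (1,1)=-1→O.X/XOX/.O.; (2,0)=-1→O.X/X.X/OO.; (2,2)=-1→O.X/X.X/.OO
ply 2, X at OOX/X.X/.O. | (1,1)=+1→OOX/XXX/.O.*; (2,0)=-1→OOX/X.X/XO.; (2,2)=+1→OOX/X.X/.OX
ply 3: OOX/XXX/.O. is terminal -1 (O); from O.X/X.X/.O. depth 5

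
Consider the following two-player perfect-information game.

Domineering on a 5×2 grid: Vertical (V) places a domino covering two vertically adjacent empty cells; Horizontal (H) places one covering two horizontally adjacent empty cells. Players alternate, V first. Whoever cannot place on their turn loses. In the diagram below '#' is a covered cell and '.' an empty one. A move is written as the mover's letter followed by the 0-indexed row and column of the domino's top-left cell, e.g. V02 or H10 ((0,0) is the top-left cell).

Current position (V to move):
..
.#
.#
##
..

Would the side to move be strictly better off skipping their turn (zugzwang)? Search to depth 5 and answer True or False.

zugzwang(../.#/.#/##/.., V) = False

[../.#/.#/##/..] V move#1: V00:-1/#./##/.#/##/..*, V10:-1/../##/##/##/..
[#./##/.#/##/..] H move#2: H40:+1/#./##/.#/##/##*
[#./##/.#/##/##] end (terminal -1, V#3); searched ../.#/.#/##/.. to 5
suppose V passes — search the same position with H to move:
pass> [../.#/.#/##/..] H move#1: H00:+1/##/.#/.#/##/..*, H40:-1/../.#/.#/##/##
pass> [##/.#/.#/##/..] V move#2: V10:-1/##/##/##/##/..*
pass> [##/##/##/##/..] H move#3: H40:+1/##/##/##/##/##*
pass> [##/##/##/##/##] end (terminal -1, V#4); searched ../.#/.#/##/.. to 5
for V: play -1, pass -1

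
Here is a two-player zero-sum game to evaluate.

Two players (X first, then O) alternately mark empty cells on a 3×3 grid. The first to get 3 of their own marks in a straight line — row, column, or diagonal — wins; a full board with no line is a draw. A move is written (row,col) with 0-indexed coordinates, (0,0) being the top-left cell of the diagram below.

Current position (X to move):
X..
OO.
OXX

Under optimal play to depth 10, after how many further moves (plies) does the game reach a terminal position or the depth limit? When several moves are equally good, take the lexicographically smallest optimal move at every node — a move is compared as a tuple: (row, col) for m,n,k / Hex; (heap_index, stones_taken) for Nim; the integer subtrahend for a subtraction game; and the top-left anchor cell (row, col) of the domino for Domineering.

PV length from [X../OO./OXX]: 2 plies

p1 X@[X../OO./OXX]: (0,1)[XX./OO./OXX]-1* (0,2)[X.X/OO./OXX]-1 (1,2)[X../OOX/OXX]-1
p2 O@[XX./OO./OXX]: (0,2)[XXO/OO./OXX]+1* (1,2)[XX./OOO/OXX]+1
p3 X@[XXO/OO./OXX] terminal -1; root [X../OO./OXX] d10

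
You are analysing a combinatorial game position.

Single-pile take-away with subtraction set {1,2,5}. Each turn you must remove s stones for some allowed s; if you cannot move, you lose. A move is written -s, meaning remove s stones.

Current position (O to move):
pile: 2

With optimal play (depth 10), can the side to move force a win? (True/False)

[2] O move#1: -1:-1/1, -2:+1/0*
[0] end (terminal -1, X#2); searched 2 to 10

O winning at [2]: True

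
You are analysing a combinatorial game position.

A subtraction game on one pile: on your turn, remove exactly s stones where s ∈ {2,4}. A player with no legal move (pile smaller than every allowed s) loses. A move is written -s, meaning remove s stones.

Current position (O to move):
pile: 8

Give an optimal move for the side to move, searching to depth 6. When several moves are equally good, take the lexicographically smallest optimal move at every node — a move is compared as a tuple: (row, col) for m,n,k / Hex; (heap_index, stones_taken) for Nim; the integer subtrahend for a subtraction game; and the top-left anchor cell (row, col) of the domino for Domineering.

[8] O move#1: -2:+1/6*, -4:-1/4
[6] X move#2: -2:-1/4*, -4:-1/2
[4] O move#3: -2:-1/2, -4:+1/0*
[0] end (terminal -1, X#4); searched 8 to 6

O's best at [8]: -2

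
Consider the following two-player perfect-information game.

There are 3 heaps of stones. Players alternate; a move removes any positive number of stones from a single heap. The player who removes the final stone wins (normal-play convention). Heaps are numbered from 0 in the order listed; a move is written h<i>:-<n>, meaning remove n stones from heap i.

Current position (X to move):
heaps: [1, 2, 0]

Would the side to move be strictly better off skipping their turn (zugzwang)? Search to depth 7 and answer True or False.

[(1,2,0)] X move#1: h0:-1:-1/(0,2,0), h1:-1:+1/(1,1,0)*, h1:-2:-1/(1,0,0)
[(1,1,0)] O move#2: h0:-1:-1/(0,1,0)*, h1:-1:-1/(1,0,0)
[(0,1,0)] X move#3: h1:-1:+1/(0,0,0)*
[(0,0,0)] end (terminal -1, O#4); searched (1,2,0) to 7
if X skipped the turn, O would face:
~ [(1,2,0)] O move#1: h0:-1:-1/(0,2,0), h1:-1:+1/(1,1,0)*, h1:-2:-1/(1,0,0)
~ [(1,1,0)] X move#2: h0:-1:-1/(0,1,0)*, h1:-1:-1/(1,0,0)
~ [(0,1,0)] O move#3: h1:-1:+1/(0,0,0)*
~ [(0,0,0)] end (terminal -1, X#4); searched (1,2,0) to 7
compare (X): move=+1 vs pass=-1

zugzwang((1,2,0), X) = False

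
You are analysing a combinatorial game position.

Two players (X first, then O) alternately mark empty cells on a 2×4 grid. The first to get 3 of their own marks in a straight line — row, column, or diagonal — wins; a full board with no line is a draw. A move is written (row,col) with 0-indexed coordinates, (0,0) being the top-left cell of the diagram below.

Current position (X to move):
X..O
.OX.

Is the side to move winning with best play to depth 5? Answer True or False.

X winning at [X..O/.OX.]: False

p1 X@[X..O/.OX.]: (0,1)[XX.O/.OX.]+0* (0,2)[X.XO/.OX.]+0 (1,0)[X..O/XOX.]+0 (1,3)[X..O/.OXX]+0
p2 O@[XX.O/.OX.]: (0,2)[XXOO/.OX.]+0* (1,0)[XX.O/OOX.]-1 (1,3)[XX.O/.OXO]-1
p3 X@[XXOO/.OX.]: (1,0)[XXOO/XOX.]+0* (1,3)[XXOO/.OXX]+0
p4 O@[XXOO/XOX.]: (1,3)[XXOO/XOXO]+0*
p5 X@[XXOO/XOXO] terminal +0; root [X..O/.OX.] d5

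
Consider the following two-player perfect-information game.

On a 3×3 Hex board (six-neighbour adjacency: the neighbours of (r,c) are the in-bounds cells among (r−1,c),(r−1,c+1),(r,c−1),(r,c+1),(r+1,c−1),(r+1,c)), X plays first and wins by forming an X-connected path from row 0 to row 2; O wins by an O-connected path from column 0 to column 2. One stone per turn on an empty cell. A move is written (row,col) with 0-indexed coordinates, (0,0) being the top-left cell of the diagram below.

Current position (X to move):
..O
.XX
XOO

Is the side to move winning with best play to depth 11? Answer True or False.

ply 1, X at ..O/.XX/XOO | (0,0)=+1→X.O/.XX/XOO*; (0,1)=+1→.XO/.XX/XOO; (1,0)=+1→..O/XXX/XOO
ply 2, O at X.O/.XX/XOO | (0,1)=-1→XOO/.XX/XOO*; (1,0)=-1→X.O/OXX/XOO
ply 3, X at XOO/.XX/XOO | (1,0)=+1→XOO/XXX/XOO*
ply 4: XOO/XXX/XOO is terminal -1 (O); from ..O/.XX/XOO depth 11

X winning at [..O/.XX/XOO]: True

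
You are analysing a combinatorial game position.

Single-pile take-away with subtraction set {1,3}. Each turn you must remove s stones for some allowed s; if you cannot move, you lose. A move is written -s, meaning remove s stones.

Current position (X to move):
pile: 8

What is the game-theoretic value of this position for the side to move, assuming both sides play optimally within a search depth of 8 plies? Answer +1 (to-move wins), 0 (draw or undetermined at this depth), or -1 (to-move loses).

value(8, X) = -1

ply 1, X at 8 | -1=-1→7*; -3=-1→5
ply 2, O at 7 | -1=+1→6*; -3=+1→4
ply 3, X at 6 | -1=-1→5*; -3=-1→3
ply 4, O at 5 | -1=+1→4*; -3=+1→2
ply 5, X at 4 | -1=-1→3*; -3=-1→1
ply 6, O at 3 | -1=+1→2*; -3=+1→0
ply 7, X at 2 | -1=-1→1*
ply 8, O at 1 | -1=+1→0*
ply 9: 0 is terminal -1 (X); from 8 depth 8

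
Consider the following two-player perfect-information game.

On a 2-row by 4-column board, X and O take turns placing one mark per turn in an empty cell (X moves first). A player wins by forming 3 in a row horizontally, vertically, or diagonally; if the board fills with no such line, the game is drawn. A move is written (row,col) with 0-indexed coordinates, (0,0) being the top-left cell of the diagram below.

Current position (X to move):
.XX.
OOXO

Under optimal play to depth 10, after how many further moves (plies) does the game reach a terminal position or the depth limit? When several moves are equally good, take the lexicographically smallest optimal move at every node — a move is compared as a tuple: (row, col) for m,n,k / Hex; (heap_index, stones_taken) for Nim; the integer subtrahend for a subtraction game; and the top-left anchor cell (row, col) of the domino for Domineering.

PV length from [.XX./OOXO]: 1 ply

p1 X@[.XX./OOXO]: (0,0)[XXX./OOXO]+1* (0,3)[.XXX/OOXO]+1
p2 O@[XXX./OOXO] terminal -1; root [.XX./OOXO] d10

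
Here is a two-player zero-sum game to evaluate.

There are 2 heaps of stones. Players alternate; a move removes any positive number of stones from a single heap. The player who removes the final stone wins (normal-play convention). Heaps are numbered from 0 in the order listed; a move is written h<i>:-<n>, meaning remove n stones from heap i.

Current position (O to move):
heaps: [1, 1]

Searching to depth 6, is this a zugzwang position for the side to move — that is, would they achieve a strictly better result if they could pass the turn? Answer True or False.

ply 1, O at (1,1) | h0:-1=-1→(0,1)*; h1:-1=-1→(1,0)
ply 2, X at (0,1) | h1:-1=+1→(0,0)*
ply 3: (0,0) is terminal -1 (O); from (1,1) depth 6
suppose O passes — search the same position with X to move:
pass> ply 1, X at (1,1) | h0:-1=-1→(0,1)*; h1:-1=-1→(1,0)
pass> ply 2, O at (0,1) | h1:-1=+1→(0,0)*
pass> ply 3: (0,0) is terminal -1 (X); from (1,1) depth 6
for O: play -1, pass +1

zugzwang((1,1), O) = True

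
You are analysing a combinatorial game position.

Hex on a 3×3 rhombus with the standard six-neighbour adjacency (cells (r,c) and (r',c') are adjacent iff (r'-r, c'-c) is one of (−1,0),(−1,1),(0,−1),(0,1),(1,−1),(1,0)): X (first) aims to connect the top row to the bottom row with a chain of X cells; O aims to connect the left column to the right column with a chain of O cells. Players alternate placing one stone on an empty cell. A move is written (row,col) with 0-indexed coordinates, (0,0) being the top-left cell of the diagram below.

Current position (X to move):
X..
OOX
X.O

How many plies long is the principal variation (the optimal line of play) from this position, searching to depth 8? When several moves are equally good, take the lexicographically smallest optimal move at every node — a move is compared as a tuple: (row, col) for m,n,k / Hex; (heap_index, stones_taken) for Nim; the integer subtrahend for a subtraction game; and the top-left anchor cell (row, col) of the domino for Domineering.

PV length from [X../OOX/X.O]: 2 plies

[X../OOX/X.O] X move#1: (0,1):-1/XX./OOX/X.O*, (0,2):-1/X.X/OOX/X.O, (2,1):-1/X../OOX/XXO
[XX./OOX/X.O] O move#2: (0,2):+1/XXO/OOX/X.O*, (2,1):+1/XX./OOX/XOO
[XXO/OOX/X.O] end (terminal -1, X#3); searched X../OOX/X.O to 8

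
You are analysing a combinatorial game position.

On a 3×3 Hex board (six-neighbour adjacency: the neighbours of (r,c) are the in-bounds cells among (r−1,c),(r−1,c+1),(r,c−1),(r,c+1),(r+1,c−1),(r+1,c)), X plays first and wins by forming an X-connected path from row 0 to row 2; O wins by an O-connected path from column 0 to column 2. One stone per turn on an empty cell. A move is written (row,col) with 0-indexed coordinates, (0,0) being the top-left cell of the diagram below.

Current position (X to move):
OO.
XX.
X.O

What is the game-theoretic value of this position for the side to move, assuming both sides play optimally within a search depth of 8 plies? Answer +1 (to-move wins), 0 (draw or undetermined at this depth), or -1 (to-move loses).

value(OO./XX./X.O, X) = +1

ply 1, X at OO./XX./X.O | (0,2)=+1→OOX/XX./X.O*; (1,2)=-1→OO./XXX/X.O; (2,1)=-1→OO./XX./XXO
ply 2: OOX/XX./X.O is terminal -1 (O); from OO./XX./X.O depth 8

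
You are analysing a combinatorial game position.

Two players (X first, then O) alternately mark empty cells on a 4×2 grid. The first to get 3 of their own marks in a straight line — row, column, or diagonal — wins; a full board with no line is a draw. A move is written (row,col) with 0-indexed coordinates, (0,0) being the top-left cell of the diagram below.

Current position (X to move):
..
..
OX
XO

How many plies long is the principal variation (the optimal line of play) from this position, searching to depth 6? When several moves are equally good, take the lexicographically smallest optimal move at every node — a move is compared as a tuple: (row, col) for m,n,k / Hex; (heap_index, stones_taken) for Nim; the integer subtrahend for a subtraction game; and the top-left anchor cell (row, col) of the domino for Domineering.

p1 X@[../../OX/XO]: (0,0)[X./../OX/XO]+0* (0,1)[.X/../OX/XO]+0 (1,0)[../X./OX/XO]+0 (1,1)[../.X/OX/XO]+0
p2 O@[X./../OX/XO]: (0,1)[XO/../OX/XO]+0* (1,0)[X./O./OX/XO]+0 (1,1)[X./.O/OX/XO]+0
p3 X@[XO/../OX/XO]: (1,0)[XO/X./OX/XO]+0* (1,1)[XO/.X/OX/XO]+0
p4 O@[XO/X./OX/XO]: (1,1)[XO/XO/OX/XO]+0*
p5 X@[XO/XO/OX/XO] terminal +0; root [../../OX/XO] d6

PV length from [../../OX/XO]: 4 plies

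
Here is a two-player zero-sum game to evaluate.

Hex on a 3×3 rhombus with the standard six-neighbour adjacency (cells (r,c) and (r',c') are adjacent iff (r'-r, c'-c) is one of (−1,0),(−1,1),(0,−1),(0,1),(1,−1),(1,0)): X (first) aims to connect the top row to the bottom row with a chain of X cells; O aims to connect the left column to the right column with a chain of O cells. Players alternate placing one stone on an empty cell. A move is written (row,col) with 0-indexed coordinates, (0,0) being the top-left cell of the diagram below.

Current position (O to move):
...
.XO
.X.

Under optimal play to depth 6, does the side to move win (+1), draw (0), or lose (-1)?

value(.../.XO/.X., O) = -1

[.../.XO/.X.] O move#1: (0,0):-1/O../.XO/.X.*, (0,1):-1/.O./.XO/.X., (0,2):-1/..O/.XO/.X., (1,0):-1/.../OXO/.X., (2,0):-1/.../.XO/OX., (2,2):-1/.../.XO/.XO
[O../.XO/.X.] X move#2: (0,1):+1/OX./.XO/.X.*, (0,2):+1/O.X/.XO/.X., (1,0):+1/O../XXO/.X., (2,0):+1/O../.XO/XX., (2,2):+1/O../.XO/.XX
[OX./.XO/.X.] end (terminal -1, O#3); searched .../.XO/.X. to 6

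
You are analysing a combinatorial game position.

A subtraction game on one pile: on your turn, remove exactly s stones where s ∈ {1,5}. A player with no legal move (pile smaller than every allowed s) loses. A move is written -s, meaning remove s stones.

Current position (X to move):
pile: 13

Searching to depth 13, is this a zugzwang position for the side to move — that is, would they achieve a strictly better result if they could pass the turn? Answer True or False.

zugzwang(13, X) = False

ply 1, X at 13 | -1=+1→12*; -5=+1→8
ply 2, O at 12 | -1=-1→11*; -5=-1→7
ply 3, X at 11 | -1=+1→10*; -5=+1→6
ply 4, O at 10 | -1=-1→9*; -5=-1→5
ply 5, X at 9 | -1=+1→8*; -5=+1→4
ply 6, O at 8 | -1=-1→7*; -5=-1→3
ply 7, X at 7 | -1=+1→6*; -5=+1→2
ply 8, O at 6 | -1=-1→5*; -5=-1→1
ply 9, X at 5 | -1=+1→4*; -5=+1→0
ply 10, O at 4 | -1=-1→3*
ply 11, X at 3 | -1=+1→2*
ply 12, O at 2 | -1=-1→1*
ply 13, X at 1 | -1=+1→0*
ply 14: 0 is terminal -1 (O); from 13 depth 13
pass branch (O moves first from the same position):
  | ply 1, O at 13 | -1=+1→12*; -5=+1→8
  | ply 2, X at 12 | -1=-1→11*; -5=-1→7
  | ply 3, O at 11 | -1=+1→10*; -5=+1→6
  | ply 4, X at 10 | -1=-1→9*; -5=-1→5
  | ply 5, O at 9 | -1=+1→8*; -5=+1→4
  | ply 6, X at 8 | -1=-1→7*; -5=-1→3
  | ply 7, O at 7 | -1=+1→6*; -5=+1→2
  | ply 8, X at 6 | -1=-1→5*; -5=-1→1
  | ply 9, O at 5 | -1=+1→4*; -5=+1→0
  | ply 10, X at 4 | -1=-1→3*
  | ply 11, O at 3 | -1=+1→2*
  | ply 12, X at 2 | -1=-1→1*
  | ply 13, O at 1 | -1=+1→0*
  | ply 14: 0 is terminal -1 (X); from 13 depth 13
X moving scores +1; X passing scores -1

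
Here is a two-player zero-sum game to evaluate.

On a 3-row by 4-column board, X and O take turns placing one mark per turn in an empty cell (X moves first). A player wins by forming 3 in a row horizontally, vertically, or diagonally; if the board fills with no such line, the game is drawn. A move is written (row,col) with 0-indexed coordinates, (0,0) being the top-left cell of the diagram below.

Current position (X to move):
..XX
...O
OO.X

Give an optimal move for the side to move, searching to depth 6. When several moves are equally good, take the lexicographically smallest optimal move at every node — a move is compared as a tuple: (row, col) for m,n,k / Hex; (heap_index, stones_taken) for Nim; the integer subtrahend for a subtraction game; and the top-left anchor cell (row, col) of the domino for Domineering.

X's best at [..XX/...O/OO.X]: (0,1)

ply 1, X at ..XX/...O/OO.X | (0,0)=-1→X.XX/...O/OO.X; (0,1)=+1→.XXX/...O/OO.X*; (1,0)=-1→..XX/X..O/OO.X; (1,1)=-1→..XX/.X.O/OO.X; (1,2)=-1→..XX/..XO/OO.X; (2,2)=+1→..XX/...O/OOXX
ply 2: .XXX/...O/OO.X is terminal -1 (O); from ..XX/...O/OO.X depth 6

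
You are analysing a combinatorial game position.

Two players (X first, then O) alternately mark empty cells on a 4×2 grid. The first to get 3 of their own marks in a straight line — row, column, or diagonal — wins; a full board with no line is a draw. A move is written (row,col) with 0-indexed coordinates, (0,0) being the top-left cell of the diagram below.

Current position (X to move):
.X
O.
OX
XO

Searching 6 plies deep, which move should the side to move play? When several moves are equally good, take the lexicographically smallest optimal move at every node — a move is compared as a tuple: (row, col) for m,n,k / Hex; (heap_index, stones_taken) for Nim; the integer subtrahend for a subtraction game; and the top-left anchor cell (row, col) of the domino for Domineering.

p1 X@[.X/O./OX/XO]: (0,0)[XX/O./OX/XO]+0 (1,1)[.X/OX/OX/XO]+1*
p2 O@[.X/OX/OX/XO] terminal -1; root [.X/O./OX/XO] d6

X's best at [.X/O./OX/XO]: (1,1)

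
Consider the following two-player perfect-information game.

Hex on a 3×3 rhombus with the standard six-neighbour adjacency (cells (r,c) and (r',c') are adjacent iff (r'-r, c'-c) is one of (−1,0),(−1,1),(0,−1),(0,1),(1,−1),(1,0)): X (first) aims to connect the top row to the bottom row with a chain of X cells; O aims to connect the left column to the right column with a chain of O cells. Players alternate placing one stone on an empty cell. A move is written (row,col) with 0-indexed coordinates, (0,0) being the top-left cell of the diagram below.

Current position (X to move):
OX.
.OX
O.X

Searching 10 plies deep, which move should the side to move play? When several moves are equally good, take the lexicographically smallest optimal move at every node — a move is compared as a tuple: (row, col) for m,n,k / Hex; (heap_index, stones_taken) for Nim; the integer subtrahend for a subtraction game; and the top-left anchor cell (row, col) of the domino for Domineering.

X's best at [OX./.OX/O.X]: (0,2)

[OX./.OX/O.X] X move#1: (0,2):+1/OXX/.OX/O.X*, (1,0):-1/OX./XOX/O.X, (2,1):-1/OX./.OX/OXX
[OXX/.OX/O.X] end (terminal -1, O#2); searched OX./.OX/O.X to 10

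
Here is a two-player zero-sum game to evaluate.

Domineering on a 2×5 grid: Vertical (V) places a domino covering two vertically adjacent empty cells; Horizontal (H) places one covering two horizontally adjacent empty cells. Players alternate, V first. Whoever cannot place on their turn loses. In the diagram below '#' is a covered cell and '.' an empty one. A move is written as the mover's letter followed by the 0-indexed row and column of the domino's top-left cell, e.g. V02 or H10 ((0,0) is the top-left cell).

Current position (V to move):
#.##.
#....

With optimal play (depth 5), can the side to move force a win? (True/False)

V winning at [#.##./#....]: False

ply 1, V at #.##./#.... | V01=-1→####./##...*; V04=-1→#.###/#...#
ply 2, H at ####./##... | H12=-1→####./####.; H13=+1→####./##.##*
ply 3: ####./##.## is terminal -1 (V); from #.##./#.... depth 5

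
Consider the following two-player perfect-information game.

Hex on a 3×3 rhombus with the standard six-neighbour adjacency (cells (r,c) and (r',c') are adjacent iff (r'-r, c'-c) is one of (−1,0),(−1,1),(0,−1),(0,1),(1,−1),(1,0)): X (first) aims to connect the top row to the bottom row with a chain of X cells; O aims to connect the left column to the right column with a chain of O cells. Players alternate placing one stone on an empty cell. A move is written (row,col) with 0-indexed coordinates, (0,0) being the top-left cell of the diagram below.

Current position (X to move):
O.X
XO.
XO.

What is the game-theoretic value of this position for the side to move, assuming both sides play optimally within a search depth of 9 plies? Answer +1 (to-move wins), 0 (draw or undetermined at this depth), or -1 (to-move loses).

[O.X/XO./XO.] X move#1: (0,1):+1/OXX/XO./XO.*, (1,2):+1/O.X/XOX/XO., (2,2):+1/O.X/XO./XOX
[OXX/XO./XO.] end (terminal -1, O#2); searched O.X/XO./XO. to 9

value(O.X/XO./XO., X) = +1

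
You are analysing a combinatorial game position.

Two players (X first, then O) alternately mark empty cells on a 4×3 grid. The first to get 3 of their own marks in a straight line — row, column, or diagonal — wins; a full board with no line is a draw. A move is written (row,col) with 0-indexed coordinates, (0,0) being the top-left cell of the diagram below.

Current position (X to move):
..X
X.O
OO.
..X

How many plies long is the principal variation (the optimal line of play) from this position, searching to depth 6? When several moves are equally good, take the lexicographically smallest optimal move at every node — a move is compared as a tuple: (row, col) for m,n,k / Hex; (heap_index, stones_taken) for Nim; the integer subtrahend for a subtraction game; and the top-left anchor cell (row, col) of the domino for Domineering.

p1 X@[..X/X.O/OO./..X]: (0,0)[X.X/X.O/OO./..X]-1* (0,1)[.XX/X.O/OO./..X]-1 (1,1)[..X/XXO/OO./..X]-1 (2,2)[..X/X.O/OOX/..X]-1 (3,0)[..X/X.O/OO./X.X]-1 (3,1)[..X/X.O/OO./.XX]-1
p2 O@[X.X/X.O/OO./..X]: (0,1)[XOX/X.O/OO./..X]+1* (1,1)[X.X/XOO/OO./..X]-1 (2,2)[X.X/X.O/OOO/..X]+1 (3,0)[X.X/X.O/OO./O.X]+1 (3,1)[X.X/X.O/OO./.OX]-1
p3 X@[XOX/X.O/OO./..X]: (1,1)[XOX/XXO/OO./..X]-1* (2,2)[XOX/X.O/OOX/..X]-1 (3,0)[XOX/X.O/OO./X.X]-1 (3,1)[XOX/X.O/OO./.XX]-1
p4 O@[XOX/XXO/OO./..X]: (2,2)[XOX/XXO/OOO/..X]+1* (3,0)[XOX/XXO/OO./O.X]+1 (3,1)[XOX/XXO/OO./.OX]-1
p5 X@[XOX/XXO/OOO/..X] terminal -1; root [..X/X.O/OO./..X] d6

PV length from [..X/X.O/OO./..X]: 4 plies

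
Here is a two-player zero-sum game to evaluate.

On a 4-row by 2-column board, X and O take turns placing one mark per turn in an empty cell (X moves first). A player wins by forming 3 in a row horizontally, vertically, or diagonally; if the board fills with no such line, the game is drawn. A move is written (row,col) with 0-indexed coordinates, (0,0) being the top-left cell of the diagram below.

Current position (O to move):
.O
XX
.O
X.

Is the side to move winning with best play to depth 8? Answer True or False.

ply 1, O at .O/XX/.O/X. | (0,0)=-1→OO/XX/.O/X.; (2,0)=+0→.O/XX/OO/X.*; (3,1)=-1→.O/XX/.O/XO
ply 2, X at .O/XX/OO/X. | (0,0)=+0→XO/XX/OO/X.*; (3,1)=+0→.O/XX/OO/XX
ply 3, O at XO/XX/OO/X. | (3,1)=+0→XO/XX/OO/XO*
ply 4: XO/XX/OO/XO is terminal +0 (X); from .O/XX/.O/X. depth 8

O winning at [.O/XX/.O/X.]: False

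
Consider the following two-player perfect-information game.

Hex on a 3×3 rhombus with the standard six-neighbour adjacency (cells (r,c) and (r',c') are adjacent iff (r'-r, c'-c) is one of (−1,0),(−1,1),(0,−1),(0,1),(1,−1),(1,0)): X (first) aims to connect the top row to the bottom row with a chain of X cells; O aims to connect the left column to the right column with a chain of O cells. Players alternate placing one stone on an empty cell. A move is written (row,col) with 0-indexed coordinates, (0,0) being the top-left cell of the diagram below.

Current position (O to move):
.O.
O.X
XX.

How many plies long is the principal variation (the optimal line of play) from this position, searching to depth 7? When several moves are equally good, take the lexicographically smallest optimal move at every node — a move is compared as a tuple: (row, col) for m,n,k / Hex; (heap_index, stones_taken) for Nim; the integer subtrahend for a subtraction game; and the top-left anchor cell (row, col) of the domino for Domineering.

PV length from [.O./O.X/XX.]: 1 ply

p1 O@[.O./O.X/XX.]: (0,0)[OO./O.X/XX.]-1 (0,2)[.OO/O.X/XX.]+1* (1,1)[.O./OOX/XX.]-1 (2,2)[.O./O.X/XXO]-1
p2 X@[.OO/O.X/XX.] terminal -1; root [.O./O.X/XX.] d7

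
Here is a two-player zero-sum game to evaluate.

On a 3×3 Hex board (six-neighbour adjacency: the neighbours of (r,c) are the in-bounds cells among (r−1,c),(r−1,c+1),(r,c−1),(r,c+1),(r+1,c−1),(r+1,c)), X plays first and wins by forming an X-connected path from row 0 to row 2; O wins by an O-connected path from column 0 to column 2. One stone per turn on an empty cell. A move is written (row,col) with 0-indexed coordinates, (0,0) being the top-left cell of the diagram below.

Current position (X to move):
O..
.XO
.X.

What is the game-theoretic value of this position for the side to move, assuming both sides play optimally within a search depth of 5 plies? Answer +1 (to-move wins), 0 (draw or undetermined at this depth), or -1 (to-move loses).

value(O../.XO/.X., X) = +1

[O../.XO/.X.] X move#1: (0,1):+1/OX./.XO/.X.*, (0,2):+1/O.X/.XO/.X., (1,0):+1/O../XXO/.X., (2,0):+1/O../.XO/XX., (2,2):+1/O../.XO/.XX
[OX./.XO/.X.] end (terminal -1, O#2); searched O../.XO/.X. to 5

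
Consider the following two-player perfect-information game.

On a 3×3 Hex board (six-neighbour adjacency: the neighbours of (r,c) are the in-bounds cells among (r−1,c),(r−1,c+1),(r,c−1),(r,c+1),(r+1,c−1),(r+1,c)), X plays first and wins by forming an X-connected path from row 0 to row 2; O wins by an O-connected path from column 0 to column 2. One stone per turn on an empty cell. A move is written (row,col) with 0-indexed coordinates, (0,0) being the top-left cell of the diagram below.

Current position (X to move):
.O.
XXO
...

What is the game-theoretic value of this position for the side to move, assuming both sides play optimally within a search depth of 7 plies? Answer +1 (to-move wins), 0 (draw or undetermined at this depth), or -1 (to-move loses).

value(.O./XXO/..., X) = +1

ply 1, X at .O./XXO/... | (0,0)=+1→XO./XXO/...*; (0,2)=+1→.OX/XXO/...; (2,0)=+1→.O./XXO/X..; (2,1)=+1→.O./XXO/.X.; (2,2)=+1→.O./XXO/..X
ply 2, O at XO./XXO/... | (0,2)=-1→XOO/XXO/...*; (2,0)=-1→XO./XXO/O..; (2,1)=-1→XO./XXO/.O.; (2,2)=-1→XO./XXO/..O
ply 3, X at XOO/XXO/... | (2,0)=+1→XOO/XXO/X..*; (2,1)=+1→XOO/XXO/.X.; (2,2)=+1→XOO/XXO/..X
ply 4: XOO/XXO/X.. is terminal -1 (O); from .O./XXO/... depth 7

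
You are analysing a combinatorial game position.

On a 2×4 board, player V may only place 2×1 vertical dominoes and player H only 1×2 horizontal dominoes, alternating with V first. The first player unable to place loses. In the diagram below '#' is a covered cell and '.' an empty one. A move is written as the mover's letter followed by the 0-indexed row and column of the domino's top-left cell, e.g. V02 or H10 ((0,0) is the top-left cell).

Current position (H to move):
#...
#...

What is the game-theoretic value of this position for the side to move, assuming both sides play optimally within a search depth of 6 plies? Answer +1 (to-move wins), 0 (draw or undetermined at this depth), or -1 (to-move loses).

p1 H@[#.../#...]: H01[###./#...]+1* H02[#.##/#...]+1 H11[#.../###.]+1 H12[#.../#.##]+1
p2 V@[###./#...]: V03[####/#..#]-1*
p3 H@[####/#..#]: H11[####/####]+1*
p4 V@[####/####] terminal -1; root [#.../#...] d6

value(#.../#..., H) = +1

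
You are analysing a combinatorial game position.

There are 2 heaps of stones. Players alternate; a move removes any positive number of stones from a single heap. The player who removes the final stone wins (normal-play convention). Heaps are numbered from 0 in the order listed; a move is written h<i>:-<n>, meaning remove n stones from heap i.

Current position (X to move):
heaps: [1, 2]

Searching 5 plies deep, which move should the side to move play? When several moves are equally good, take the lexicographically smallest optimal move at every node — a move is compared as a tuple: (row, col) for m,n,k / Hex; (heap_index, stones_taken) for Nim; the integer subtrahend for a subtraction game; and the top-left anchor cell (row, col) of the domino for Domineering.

ply 1, X at (1,2) | h0:-1=-1→(0,2); h1:-1=+1→(1,1)*; h1:-2=-1→(1,0)
ply 2, O at (1,1) | h0:-1=-1→(0,1)*; h1:-1=-1→(1,0)
ply 3, X at (0,1) | h1:-1=+1→(0,0)*
ply 4: (0,0) is terminal -1 (O); from (1,2) depth 5

X's best at [(1,2)]: h1:-1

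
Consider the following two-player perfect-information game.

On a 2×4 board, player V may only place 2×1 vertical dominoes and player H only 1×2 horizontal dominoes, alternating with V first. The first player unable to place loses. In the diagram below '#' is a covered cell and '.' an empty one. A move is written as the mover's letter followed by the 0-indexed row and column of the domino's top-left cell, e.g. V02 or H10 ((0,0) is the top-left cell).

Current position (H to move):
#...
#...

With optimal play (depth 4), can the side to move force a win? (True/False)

H winning at [#.../#...]: True

ply 1, H at #.../#... | H01=+1→###./#...*; H02=+1→#.##/#...; H11=+1→#.../###.; H12=+1→#.../#.##
ply 2, V at ###./#... | V03=-1→####/#..#*
ply 3, H at ####/#..# | H11=+1→####/####*
ply 4: ####/#### is terminal -1 (V); from #.../#... depth 4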